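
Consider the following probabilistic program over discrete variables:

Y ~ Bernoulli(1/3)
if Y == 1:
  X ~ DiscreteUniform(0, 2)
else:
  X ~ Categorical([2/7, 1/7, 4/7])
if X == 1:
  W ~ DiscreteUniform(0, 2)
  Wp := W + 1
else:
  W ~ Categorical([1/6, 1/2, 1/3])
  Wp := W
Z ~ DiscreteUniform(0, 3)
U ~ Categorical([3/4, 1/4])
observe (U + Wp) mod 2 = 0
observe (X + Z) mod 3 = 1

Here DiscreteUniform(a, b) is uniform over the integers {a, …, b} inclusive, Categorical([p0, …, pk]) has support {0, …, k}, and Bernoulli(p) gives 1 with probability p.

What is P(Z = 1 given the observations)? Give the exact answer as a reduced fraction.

P(Z = 1 | obs) = 57/215

Enumerate traces; 24 have nonzero weight after conditioning:
  (Y=0, X=0, W=0, Z=1, U=0) weight 1/168
  (Y=0, X=0, W=1, Z=1, U=1) weight 1/168
  (Y=0, X=0, W=2, Z=1, U=0) weight 1/84
  (Y=0, X=1, W=0, Z=0, U=1) weight 1/504
  (Y=0, X=1, W=0, Z=3, U=1) weight 1/504
  (Y=0, X=1, W=1, Z=0, U=0) weight 1/168
  (Y=0, X=1, W=1, Z=3, U=0) weight 1/168
  (Y=0, X=1, W=2, Z=0, U=1) weight 1/504
  (Y=0, X=2, W=0, Z=2, U=0) weight 1/84
  … 15 more
Group by Z:
  weight(Z=0) = 65/3024
  weight(Z=1) = 19/504
  weight(Z=2) = 31/504
  weight(Z=3) = 65/3024
Total weight = 65/3024 + 19/504 + 31/504 + 65/3024 = 215/1512
P(Z=0 | obs) = 65/3024 / 215/1512 = 13/86
P(Z=1 | obs) = 19/504 / 215/1512 = 57/215
P(Z=2 | obs) = 31/504 / 215/1512 = 93/215
P(Z=3 | obs) = 65/3024 / 215/1512 = 13/86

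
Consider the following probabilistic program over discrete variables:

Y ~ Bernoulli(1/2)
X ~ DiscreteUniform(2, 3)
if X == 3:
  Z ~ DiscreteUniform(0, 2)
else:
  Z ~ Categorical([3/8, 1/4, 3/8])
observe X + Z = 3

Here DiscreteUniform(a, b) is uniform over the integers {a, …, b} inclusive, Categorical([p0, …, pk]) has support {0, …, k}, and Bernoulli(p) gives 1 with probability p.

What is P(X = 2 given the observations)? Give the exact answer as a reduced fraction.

Enumerate traces; 4 have nonzero weight after conditioning:
  (Y=0, X=2, Z=1) weight 1/16
  (Y=0, X=3, Z=0) weight 1/12
  (Y=1, X=2, Z=1) weight 1/16
  (Y=1, X=3, Z=0) weight 1/12
Group by X:
  weight(X=2) = 1/8
  weight(X=3) = 1/6
Total weight = 1/8 + 1/6 = 7/24
P(X=2 | obs) = 1/8 / 7/24 = 3/7
P(X=3 | obs) = 1/6 / 7/24 = 4/7

P(X = 2 | obs) = 3/7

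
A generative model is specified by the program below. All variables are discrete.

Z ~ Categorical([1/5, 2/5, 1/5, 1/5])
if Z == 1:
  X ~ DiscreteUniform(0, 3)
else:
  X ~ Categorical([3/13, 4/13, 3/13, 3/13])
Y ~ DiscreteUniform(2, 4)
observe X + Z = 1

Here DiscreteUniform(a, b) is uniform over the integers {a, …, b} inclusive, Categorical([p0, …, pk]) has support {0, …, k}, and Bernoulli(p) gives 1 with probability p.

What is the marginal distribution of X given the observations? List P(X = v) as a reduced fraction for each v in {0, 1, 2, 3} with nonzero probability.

Enumerate traces; 6 have nonzero weight after conditioning:
  (Z=0, X=1, Y=2) weight 4/195
  (Z=0, X=1, Y=3) weight 4/195
  (Z=0, X=1, Y=4) weight 4/195
  (Z=1, X=0, Y=2) weight 1/30
  (Z=1, X=0, Y=3) weight 1/30
  (Z=1, X=0, Y=4) weight 1/30
Group by X:
  weight(X=0) = 1/10
  weight(X=1) = 4/65
Total weight = 1/10 + 4/65 = 21/130
P(X=0 | obs) = 1/10 / 21/130 = 13/21
P(X=1 | obs) = 4/65 / 21/130 = 8/21

P(X=0) = 13/21, P(X=1) = 8/21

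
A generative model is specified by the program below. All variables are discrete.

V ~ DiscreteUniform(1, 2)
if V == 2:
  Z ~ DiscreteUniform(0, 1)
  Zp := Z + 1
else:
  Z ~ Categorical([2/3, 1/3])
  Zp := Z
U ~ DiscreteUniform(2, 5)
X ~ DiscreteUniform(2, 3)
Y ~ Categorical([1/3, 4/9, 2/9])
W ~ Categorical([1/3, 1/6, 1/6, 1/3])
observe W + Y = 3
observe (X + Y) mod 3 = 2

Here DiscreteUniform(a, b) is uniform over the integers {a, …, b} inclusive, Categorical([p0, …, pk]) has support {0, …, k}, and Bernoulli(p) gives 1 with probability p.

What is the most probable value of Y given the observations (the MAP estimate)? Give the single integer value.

Enumerate traces; 32 have nonzero weight after conditioning:
  (V=1, Z=0, U=2, X=2, Y=0, W=3) weight 1/216
  (V=1, Z=0, U=2, X=3, Y=2, W=1) weight 1/648
  (V=1, Z=0, U=3, X=2, Y=0, W=3) weight 1/216
  (V=1, Z=0, U=3, X=3, Y=2, W=1) weight 1/648
  (V=1, Z=0, U=4, X=2, Y=0, W=3) weight 1/216
  (V=1, Z=0, U=4, X=3, Y=2, W=1) weight 1/648
  (V=1, Z=0, U=5, X=2, Y=0, W=3) weight 1/216
  (V=1, Z=0, U=5, X=3, Y=2, W=1) weight 1/648
  … 24 more
Group by Y:
  weight(Y=0) = 1/18
  weight(Y=2) = 1/54
Total weight = 1/18 + 1/54 = 2/27
P(Y=0 | obs) = 1/18 / 2/27 = 3/4
P(Y=2 | obs) = 1/54 / 2/27 = 1/4
argmax = 0

argmax_v P(Y = v | obs) = 0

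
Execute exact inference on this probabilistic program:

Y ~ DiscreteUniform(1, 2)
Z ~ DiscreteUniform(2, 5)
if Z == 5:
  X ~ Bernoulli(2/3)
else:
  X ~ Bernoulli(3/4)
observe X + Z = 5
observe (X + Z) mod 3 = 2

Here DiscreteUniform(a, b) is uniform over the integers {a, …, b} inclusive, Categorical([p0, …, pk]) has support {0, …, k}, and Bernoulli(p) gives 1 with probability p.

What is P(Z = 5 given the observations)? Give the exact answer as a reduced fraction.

Enumerate traces; 4 have nonzero weight after conditioning:
  (Y=1, Z=4, X=1) weight 3/32
  (Y=1, Z=5, X=0) weight 1/24
  (Y=2, Z=4, X=1) weight 3/32
  (Y=2, Z=5, X=0) weight 1/24
Group by Z:
  weight(Z=4) = 3/16
  weight(Z=5) = 1/12
Total weight = 3/16 + 1/12 = 13/48
P(Z=4 | obs) = 3/16 / 13/48 = 9/13
P(Z=5 | obs) = 1/12 / 13/48 = 4/13

P(Z = 5 | obs) = 4/13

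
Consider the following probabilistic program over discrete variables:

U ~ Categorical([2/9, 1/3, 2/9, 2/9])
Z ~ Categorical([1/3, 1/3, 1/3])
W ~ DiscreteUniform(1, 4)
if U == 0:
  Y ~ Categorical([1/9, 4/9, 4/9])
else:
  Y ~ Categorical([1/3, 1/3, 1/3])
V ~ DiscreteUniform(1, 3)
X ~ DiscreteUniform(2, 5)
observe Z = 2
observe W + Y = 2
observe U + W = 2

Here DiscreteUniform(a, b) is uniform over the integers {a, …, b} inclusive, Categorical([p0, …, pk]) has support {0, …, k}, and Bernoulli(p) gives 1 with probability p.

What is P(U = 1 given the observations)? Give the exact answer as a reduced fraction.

Enumerate traces; 24 have nonzero weight after conditioning:
  (U=0, Z=2, W=2, Y=0, V=1, X=2) weight 1/5832
  (U=0, Z=2, W=2, Y=0, V=1, X=3) weight 1/5832
  (U=0, Z=2, W=2, Y=0, V=1, X=4) weight 1/5832
  (U=0, Z=2, W=2, Y=0, V=1, X=5) weight 1/5832
  (U=0, Z=2, W=2, Y=0, V=2, X=2) weight 1/5832
  (U=0, Z=2, W=2, Y=0, V=2, X=3) weight 1/5832
  (U=0, Z=2, W=2, Y=0, V=2, X=4) weight 1/5832
  (U=0, Z=2, W=2, Y=0, V=2, X=5) weight 1/5832
  (U=1, Z=2, W=1, Y=1, V=1, X=2) weight 1/1296
  … 15 more
Group by U:
  weight(U=0) = 1/486
  weight(U=1) = 1/108
Total weight = 1/486 + 1/108 = 11/972
P(U=0 | obs) = 1/486 / 11/972 = 2/11
P(U=1 | obs) = 1/108 / 11/972 = 9/11

P(U = 1 | obs) = 9/11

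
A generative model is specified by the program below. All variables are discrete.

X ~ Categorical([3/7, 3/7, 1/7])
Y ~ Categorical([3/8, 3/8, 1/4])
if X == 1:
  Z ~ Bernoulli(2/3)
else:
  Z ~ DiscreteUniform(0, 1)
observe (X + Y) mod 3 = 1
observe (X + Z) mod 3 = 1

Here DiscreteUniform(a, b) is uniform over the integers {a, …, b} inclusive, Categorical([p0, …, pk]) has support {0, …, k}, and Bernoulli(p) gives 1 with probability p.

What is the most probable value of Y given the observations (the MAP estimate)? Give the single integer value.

Enumerate traces; 2 have nonzero weight after conditioning:
  (X=0, Y=1, Z=1) weight 9/112
  (X=1, Y=0, Z=0) weight 3/56
Group by Y:
  weight(Y=0) = 3/56
  weight(Y=1) = 9/112
Total weight = 3/56 + 9/112 = 15/112
P(Y=0 | obs) = 3/56 / 15/112 = 2/5
P(Y=1 | obs) = 9/112 / 15/112 = 3/5
argmax = 1

argmax_v P(Y = v | obs) = 1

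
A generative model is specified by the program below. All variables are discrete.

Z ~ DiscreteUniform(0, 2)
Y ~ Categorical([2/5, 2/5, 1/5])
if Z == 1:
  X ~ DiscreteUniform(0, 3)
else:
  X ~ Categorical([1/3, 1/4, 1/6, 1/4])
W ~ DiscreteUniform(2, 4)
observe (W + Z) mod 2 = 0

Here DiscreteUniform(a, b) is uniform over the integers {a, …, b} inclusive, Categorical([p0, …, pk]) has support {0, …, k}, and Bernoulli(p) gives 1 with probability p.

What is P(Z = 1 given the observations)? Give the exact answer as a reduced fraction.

Enumerate traces; 60 have nonzero weight after conditioning:
  (Z=0, Y=0, X=0, W=2) weight 2/135
  (Z=0, Y=0, X=0, W=4) weight 2/135
  (Z=0, Y=0, X=1, W=2) weight 1/90
  (Z=0, Y=0, X=1, W=4) weight 1/90
  (Z=0, Y=0, X=2, W=2) weight 1/135
  (Z=0, Y=0, X=2, W=4) weight 1/135
  (Z=0, Y=0, X=3, W=2) weight 1/90
  (Z=0, Y=0, X=3, W=4) weight 1/90
  (Z=1, Y=0, X=0, W=3) weight 1/90
  (Z=2, Y=0, X=0, W=2) weight 2/135
  … 50 more
Group by Z:
  weight(Z=0) = 2/9
  weight(Z=1) = 1/9
  weight(Z=2) = 2/9
Total weight = 2/9 + 1/9 + 2/9 = 5/9
P(Z=0 | obs) = 2/9 / 5/9 = 2/5
P(Z=1 | obs) = 1/9 / 5/9 = 1/5
P(Z=2 | obs) = 2/9 / 5/9 = 2/5

P(Z = 1 | obs) = 1/5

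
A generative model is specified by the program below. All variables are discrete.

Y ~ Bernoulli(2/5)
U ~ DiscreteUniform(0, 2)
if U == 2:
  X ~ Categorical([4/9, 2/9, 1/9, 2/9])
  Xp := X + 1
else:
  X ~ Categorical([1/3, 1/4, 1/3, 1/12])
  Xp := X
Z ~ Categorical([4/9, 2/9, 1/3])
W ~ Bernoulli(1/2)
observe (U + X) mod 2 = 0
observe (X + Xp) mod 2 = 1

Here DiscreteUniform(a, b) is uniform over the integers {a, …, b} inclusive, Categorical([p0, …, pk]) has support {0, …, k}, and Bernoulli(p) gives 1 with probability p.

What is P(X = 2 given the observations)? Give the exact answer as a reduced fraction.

P(X = 2 | obs) = 1/5

Enumerate traces; 24 have nonzero weight after conditioning:
  (Y=0, U=2, X=0, Z=0, W=0) weight 8/405
  (Y=0, U=2, X=0, Z=0, W=1) weight 8/405
  (Y=0, U=2, X=0, Z=1, W=0) weight 4/405
  (Y=0, U=2, X=0, Z=1, W=1) weight 4/405
  (Y=0, U=2, X=0, Z=2, W=0) weight 2/135
  (Y=0, U=2, X=0, Z=2, W=1) weight 2/135
  (Y=0, U=2, X=2, Z=0, W=0) weight 2/405
  (Y=0, U=2, X=2, Z=0, W=1) weight 2/405
  … 16 more
Group by X:
  weight(X=0) = 4/27
  weight(X=2) = 1/27
Total weight = 4/27 + 1/27 = 5/27
P(X=0 | obs) = 4/27 / 5/27 = 4/5
P(X=2 | obs) = 1/27 / 5/27 = 1/5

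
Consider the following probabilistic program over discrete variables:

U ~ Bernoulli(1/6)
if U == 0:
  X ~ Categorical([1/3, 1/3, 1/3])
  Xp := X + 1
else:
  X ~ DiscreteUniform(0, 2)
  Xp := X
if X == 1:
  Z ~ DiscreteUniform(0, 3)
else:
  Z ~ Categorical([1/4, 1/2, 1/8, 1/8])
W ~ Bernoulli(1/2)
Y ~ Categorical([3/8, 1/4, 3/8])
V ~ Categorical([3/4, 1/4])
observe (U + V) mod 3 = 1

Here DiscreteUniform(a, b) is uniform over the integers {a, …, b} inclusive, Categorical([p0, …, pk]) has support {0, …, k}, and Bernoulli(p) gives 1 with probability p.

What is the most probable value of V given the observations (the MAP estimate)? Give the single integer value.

Enumerate traces; 144 have nonzero weight after conditioning:
  (U=0, X=0, Z=0, W=0, Y=0, V=1) weight 5/1536
  (U=0, X=0, Z=0, W=0, Y=1, V=1) weight 5/2304
  (U=0, X=0, Z=0, W=0, Y=2, V=1) weight 5/1536
  (U=0, X=0, Z=0, W=1, Y=0, V=1) weight 5/1536
  (U=0, X=0, Z=0, W=1, Y=1, V=1) weight 5/2304
  (U=0, X=0, Z=0, W=1, Y=2, V=1) weight 5/1536
  (U=0, X=0, Z=1, W=0, Y=0, V=1) weight 5/768
  (U=0, X=0, Z=1, W=0, Y=1, V=1) weight 5/1152
  (U=1, X=0, Z=0, W=0, Y=0, V=0) weight 1/512
  … 135 more
Group by V:
  weight(V=0) = 1/8
  weight(V=1) = 5/24
Total weight = 1/8 + 5/24 = 1/3
P(V=0 | obs) = 1/8 / 1/3 = 3/8
P(V=1 | obs) = 5/24 / 1/3 = 5/8
argmax = 1

argmax_v P(V = v | obs) = 1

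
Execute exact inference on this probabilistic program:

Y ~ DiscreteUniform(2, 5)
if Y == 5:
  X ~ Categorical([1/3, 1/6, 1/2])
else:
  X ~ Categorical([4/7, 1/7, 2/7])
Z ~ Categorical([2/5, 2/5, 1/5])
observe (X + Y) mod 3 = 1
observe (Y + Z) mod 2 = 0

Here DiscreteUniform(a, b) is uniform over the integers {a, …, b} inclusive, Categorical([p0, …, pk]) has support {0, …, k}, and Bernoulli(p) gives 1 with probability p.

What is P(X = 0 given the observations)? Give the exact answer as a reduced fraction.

Enumerate traces; 6 have nonzero weight after conditioning:
  (Y=2, X=2, Z=0) weight 1/35
  (Y=2, X=2, Z=2) weight 1/70
  (Y=3, X=1, Z=1) weight 1/70
  (Y=4, X=0, Z=0) weight 2/35
  (Y=4, X=0, Z=2) weight 1/35
  (Y=5, X=2, Z=1) weight 1/20
Group by X:
  weight(X=0) = 3/35
  weight(X=1) = 1/70
  weight(X=2) = 13/140
Total weight = 3/35 + 1/70 + 13/140 = 27/140
P(X=0 | obs) = 3/35 / 27/140 = 4/9
P(X=1 | obs) = 1/70 / 27/140 = 2/27
P(X=2 | obs) = 13/140 / 27/140 = 13/27

P(X = 0 | obs) = 4/9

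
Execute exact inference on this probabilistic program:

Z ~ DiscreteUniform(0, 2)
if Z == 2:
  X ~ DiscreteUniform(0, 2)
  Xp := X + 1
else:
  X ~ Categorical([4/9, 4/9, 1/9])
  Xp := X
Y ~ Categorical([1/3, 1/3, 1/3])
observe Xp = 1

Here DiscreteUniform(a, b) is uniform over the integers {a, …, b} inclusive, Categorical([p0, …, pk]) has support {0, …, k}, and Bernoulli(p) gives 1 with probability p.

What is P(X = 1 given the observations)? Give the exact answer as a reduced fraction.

P(X = 1 | obs) = 8/11

Enumerate traces; 9 have nonzero weight after conditioning:
  (Z=0, X=1, Y=0) weight 4/81
  (Z=0, X=1, Y=1) weight 4/81
  (Z=0, X=1, Y=2) weight 4/81
  (Z=1, X=1, Y=0) weight 4/81
  (Z=1, X=1, Y=1) weight 4/81
  (Z=1, X=1, Y=2) weight 4/81
  (Z=2, X=0, Y=0) weight 1/27
  (Z=2, X=0, Y=1) weight 1/27
  … 1 more
Group by X:
  weight(X=0) = 1/9
  weight(X=1) = 8/27
Total weight = 1/9 + 8/27 = 11/27
P(X=0 | obs) = 1/9 / 11/27 = 3/11
P(X=1 | obs) = 8/27 / 11/27 = 8/11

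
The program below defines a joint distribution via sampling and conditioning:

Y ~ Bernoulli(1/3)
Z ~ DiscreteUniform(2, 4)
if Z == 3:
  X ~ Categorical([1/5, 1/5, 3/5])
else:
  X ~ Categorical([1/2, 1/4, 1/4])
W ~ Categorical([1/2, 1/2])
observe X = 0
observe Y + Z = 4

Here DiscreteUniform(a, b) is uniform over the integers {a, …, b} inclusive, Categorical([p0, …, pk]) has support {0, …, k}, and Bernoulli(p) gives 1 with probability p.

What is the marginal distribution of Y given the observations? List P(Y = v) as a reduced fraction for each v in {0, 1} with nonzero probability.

P(Y=0) = 5/6, P(Y=1) = 1/6

Enumerate traces; 4 have nonzero weight after conditioning:
  (Y=0, Z=4, X=0, W=0) weight 1/18
  (Y=0, Z=4, X=0, W=1) weight 1/18
  (Y=1, Z=3, X=0, W=0) weight 1/90
  (Y=1, Z=3, X=0, W=1) weight 1/90
Group by Y:
  weight(Y=0) = 1/9
  weight(Y=1) = 1/45
Total weight = 1/9 + 1/45 = 2/15
P(Y=0 | obs) = 1/9 / 2/15 = 5/6
P(Y=1 | obs) = 1/45 / 2/15 = 1/6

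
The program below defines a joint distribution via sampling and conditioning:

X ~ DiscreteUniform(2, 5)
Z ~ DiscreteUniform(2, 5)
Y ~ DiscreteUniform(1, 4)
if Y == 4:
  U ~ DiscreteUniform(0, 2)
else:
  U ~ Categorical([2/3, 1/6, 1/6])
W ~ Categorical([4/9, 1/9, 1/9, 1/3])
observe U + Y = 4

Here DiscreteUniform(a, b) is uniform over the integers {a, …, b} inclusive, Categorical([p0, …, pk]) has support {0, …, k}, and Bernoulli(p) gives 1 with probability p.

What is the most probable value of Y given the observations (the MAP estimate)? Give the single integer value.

Enumerate traces; 192 have nonzero weight after conditioning:
  (X=2, Z=2, Y=2, U=2, W=0) weight 1/864
  (X=2, Z=2, Y=2, U=2, W=1) weight 1/3456
  (X=2, Z=2, Y=2, U=2, W=2) weight 1/3456
  (X=2, Z=2, Y=2, U=2, W=3) weight 1/1152
  (X=2, Z=2, Y=3, U=1, W=0) weight 1/864
  (X=2, Z=2, Y=3, U=1, W=1) weight 1/3456
  (X=2, Z=2, Y=3, U=1, W=2) weight 1/3456
  (X=2, Z=2, Y=3, U=1, W=3) weight 1/1152
  (X=2, Z=2, Y=4, U=0, W=0) weight 1/432
  … 183 more
Group by Y:
  weight(Y=2) = 1/24
  weight(Y=3) = 1/24
  weight(Y=4) = 1/12
Total weight = 1/24 + 1/24 + 1/12 = 1/6
P(Y=2 | obs) = 1/24 / 1/6 = 1/4
P(Y=3 | obs) = 1/24 / 1/6 = 1/4
P(Y=4 | obs) = 1/12 / 1/6 = 1/2
argmax = 4

argmax_v P(Y = v | obs) = 4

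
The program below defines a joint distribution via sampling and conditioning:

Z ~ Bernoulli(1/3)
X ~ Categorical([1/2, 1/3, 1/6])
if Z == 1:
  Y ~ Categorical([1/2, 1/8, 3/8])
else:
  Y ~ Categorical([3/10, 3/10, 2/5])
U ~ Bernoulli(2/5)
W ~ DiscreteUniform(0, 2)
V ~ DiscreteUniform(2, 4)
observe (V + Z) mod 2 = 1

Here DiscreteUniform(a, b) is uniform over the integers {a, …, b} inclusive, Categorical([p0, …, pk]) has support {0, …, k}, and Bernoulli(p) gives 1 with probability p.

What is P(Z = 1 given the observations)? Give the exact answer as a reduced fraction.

Enumerate traces; 162 have nonzero weight after conditioning:
  (Z=0, X=0, Y=0, U=0, W=0, V=3) weight 1/150
  (Z=0, X=0, Y=0, U=0, W=1, V=3) weight 1/150
  (Z=0, X=0, Y=0, U=0, W=2, V=3) weight 1/150
  (Z=0, X=0, Y=0, U=1, W=0, V=3) weight 1/225
  (Z=0, X=0, Y=0, U=1, W=1, V=3) weight 1/225
  (Z=0, X=0, Y=0, U=1, W=2, V=3) weight 1/225
  (Z=0, X=0, Y=1, U=0, W=0, V=3) weight 1/150
  (Z=0, X=0, Y=1, U=0, W=1, V=3) weight 1/150
  (Z=1, X=0, Y=0, U=0, W=0, V=2) weight 1/180
  … 153 more
Group by Z:
  weight(Z=0) = 2/9
  weight(Z=1) = 2/9
Total weight = 2/9 + 2/9 = 4/9
P(Z=0 | obs) = 2/9 / 4/9 = 1/2
P(Z=1 | obs) = 2/9 / 4/9 = 1/2

P(Z = 1 | obs) = 1/2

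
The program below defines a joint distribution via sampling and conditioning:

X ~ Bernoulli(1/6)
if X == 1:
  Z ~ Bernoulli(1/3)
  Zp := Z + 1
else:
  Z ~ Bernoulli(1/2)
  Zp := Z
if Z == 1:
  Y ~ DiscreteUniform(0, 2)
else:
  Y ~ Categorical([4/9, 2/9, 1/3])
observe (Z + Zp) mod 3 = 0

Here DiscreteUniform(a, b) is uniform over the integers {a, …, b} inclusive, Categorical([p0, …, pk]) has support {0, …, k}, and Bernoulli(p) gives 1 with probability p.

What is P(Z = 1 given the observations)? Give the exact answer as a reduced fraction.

Enumerate traces; 6 have nonzero weight after conditioning:
  (X=0, Z=0, Y=0) weight 5/27
  (X=0, Z=0, Y=1) weight 5/54
  (X=0, Z=0, Y=2) weight 5/36
  (X=1, Z=1, Y=0) weight 1/54
  (X=1, Z=1, Y=1) weight 1/54
  (X=1, Z=1, Y=2) weight 1/54
Group by Z:
  weight(Z=0) = 5/12
  weight(Z=1) = 1/18
Total weight = 5/12 + 1/18 = 17/36
P(Z=0 | obs) = 5/12 / 17/36 = 15/17
P(Z=1 | obs) = 1/18 / 17/36 = 2/17

P(Z = 1 | obs) = 2/17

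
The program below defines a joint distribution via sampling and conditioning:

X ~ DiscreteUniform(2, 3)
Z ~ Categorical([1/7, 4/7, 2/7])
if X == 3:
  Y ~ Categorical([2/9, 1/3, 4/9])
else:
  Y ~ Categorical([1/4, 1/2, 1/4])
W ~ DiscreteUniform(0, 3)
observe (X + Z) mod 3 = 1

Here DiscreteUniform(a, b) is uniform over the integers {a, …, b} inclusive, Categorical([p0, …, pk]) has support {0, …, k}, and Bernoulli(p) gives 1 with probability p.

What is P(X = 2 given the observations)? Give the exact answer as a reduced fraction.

Enumerate traces; 24 have nonzero weight after conditioning:
  (X=2, Z=2, Y=0, W=0) weight 1/112
  (X=2, Z=2, Y=0, W=1) weight 1/112
  (X=2, Z=2, Y=0, W=2) weight 1/112
  (X=2, Z=2, Y=0, W=3) weight 1/112
  (X=2, Z=2, Y=1, W=0) weight 1/56
  (X=2, Z=2, Y=1, W=1) weight 1/56
  (X=2, Z=2, Y=1, W=2) weight 1/56
  (X=2, Z=2, Y=1, W=3) weight 1/56
  (X=3, Z=1, Y=0, W=0) weight 1/63
  … 15 more
Group by X:
  weight(X=2) = 1/7
  weight(X=3) = 2/7
Total weight = 1/7 + 2/7 = 3/7
P(X=2 | obs) = 1/7 / 3/7 = 1/3
P(X=3 | obs) = 2/7 / 3/7 = 2/3

P(X = 2 | obs) = 1/3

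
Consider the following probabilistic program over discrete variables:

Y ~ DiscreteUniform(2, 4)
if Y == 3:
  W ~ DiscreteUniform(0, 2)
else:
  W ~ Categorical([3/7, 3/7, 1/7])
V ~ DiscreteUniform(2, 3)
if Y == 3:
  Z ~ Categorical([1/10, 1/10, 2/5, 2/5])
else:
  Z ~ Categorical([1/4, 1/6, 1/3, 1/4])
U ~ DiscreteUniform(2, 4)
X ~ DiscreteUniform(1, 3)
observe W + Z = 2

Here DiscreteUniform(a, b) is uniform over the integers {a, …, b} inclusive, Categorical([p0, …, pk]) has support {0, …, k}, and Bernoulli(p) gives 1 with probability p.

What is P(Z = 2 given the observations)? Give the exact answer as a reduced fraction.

P(Z = 2 | obs) = 88/147

Enumerate traces; 162 have nonzero weight after conditioning:
  (Y=2, W=0, V=2, Z=2, U=2, X=1) weight 1/378
  (Y=2, W=0, V=2, Z=2, U=2, X=2) weight 1/378
  (Y=2, W=0, V=2, Z=2, U=2, X=3) weight 1/378
  (Y=2, W=0, V=2, Z=2, U=3, X=1) weight 1/378
  (Y=2, W=0, V=2, Z=2, U=3, X=2) weight 1/378
  (Y=2, W=0, V=2, Z=2, U=3, X=3) weight 1/378
  (Y=2, W=0, V=2, Z=2, U=4, X=1) weight 1/378
  (Y=2, W=0, V=2, Z=2, U=4, X=2) weight 1/378
  (Y=2, W=1, V=2, Z=1, U=2, X=1) weight 1/756
  (Y=2, W=2, V=2, Z=0, U=2, X=1) weight 1/1512
  … 152 more
Group by Z:
  weight(Z=0) = 11/315
  weight(Z=1) = 37/630
  weight(Z=2) = 44/315
Total weight = 11/315 + 37/630 + 44/315 = 7/30
P(Z=0 | obs) = 11/315 / 7/30 = 22/147
P(Z=1 | obs) = 37/630 / 7/30 = 37/147
P(Z=2 | obs) = 44/315 / 7/30 = 88/147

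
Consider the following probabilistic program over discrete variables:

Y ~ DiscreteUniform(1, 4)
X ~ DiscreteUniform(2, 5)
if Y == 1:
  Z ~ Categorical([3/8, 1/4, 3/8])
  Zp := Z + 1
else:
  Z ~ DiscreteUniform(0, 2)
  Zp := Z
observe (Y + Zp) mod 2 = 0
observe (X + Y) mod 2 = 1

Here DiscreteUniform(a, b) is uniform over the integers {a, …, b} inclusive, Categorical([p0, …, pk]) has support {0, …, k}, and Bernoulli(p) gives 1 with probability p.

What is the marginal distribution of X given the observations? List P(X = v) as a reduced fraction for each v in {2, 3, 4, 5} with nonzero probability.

Enumerate traces; 14 have nonzero weight after conditioning:
  (Y=1, X=2, Z=0) weight 3/128
  (Y=1, X=2, Z=2) weight 3/128
  (Y=1, X=4, Z=0) weight 3/128
  (Y=1, X=4, Z=2) weight 3/128
  (Y=2, X=3, Z=0) weight 1/48
  (Y=2, X=3, Z=2) weight 1/48
  (Y=2, X=5, Z=0) weight 1/48
  (Y=2, X=5, Z=2) weight 1/48
  … 6 more
Group by X:
  weight(X=2) = 13/192
  weight(X=3) = 1/12
  weight(X=4) = 13/192
  weight(X=5) = 1/12
Total weight = 13/192 + 1/12 + 13/192 + 1/12 = 29/96
P(X=2 | obs) = 13/192 / 29/96 = 13/58
P(X=3 | obs) = 1/12 / 29/96 = 8/29
P(X=4 | obs) = 13/192 / 29/96 = 13/58
P(X=5 | obs) = 1/12 / 29/96 = 8/29

P(X=2) = 13/58, P(X=3) = 8/29, P(X=4) = 13/58, P(X=5) = 8/29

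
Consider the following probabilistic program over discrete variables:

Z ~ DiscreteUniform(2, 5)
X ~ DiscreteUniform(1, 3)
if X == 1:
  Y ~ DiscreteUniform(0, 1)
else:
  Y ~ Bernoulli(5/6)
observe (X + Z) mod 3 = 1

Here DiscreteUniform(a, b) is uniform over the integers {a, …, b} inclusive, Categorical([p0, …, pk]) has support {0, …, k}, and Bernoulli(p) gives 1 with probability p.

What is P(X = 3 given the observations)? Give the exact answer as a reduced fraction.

P(X = 3 | obs) = 1/4

Enumerate traces; 8 have nonzero weight after conditioning:
  (Z=2, X=2, Y=0) weight 1/72
  (Z=2, X=2, Y=1) weight 5/72
  (Z=3, X=1, Y=0) weight 1/24
  (Z=3, X=1, Y=1) weight 1/24
  (Z=4, X=3, Y=0) weight 1/72
  (Z=4, X=3, Y=1) weight 5/72
  (Z=5, X=2, Y=0) weight 1/72
  (Z=5, X=2, Y=1) weight 5/72
Group by X:
  weight(X=1) = 1/12
  weight(X=2) = 1/6
  weight(X=3) = 1/12
Total weight = 1/12 + 1/6 + 1/12 = 1/3
P(X=1 | obs) = 1/12 / 1/3 = 1/4
P(X=2 | obs) = 1/6 / 1/3 = 1/2
P(X=3 | obs) = 1/12 / 1/3 = 1/4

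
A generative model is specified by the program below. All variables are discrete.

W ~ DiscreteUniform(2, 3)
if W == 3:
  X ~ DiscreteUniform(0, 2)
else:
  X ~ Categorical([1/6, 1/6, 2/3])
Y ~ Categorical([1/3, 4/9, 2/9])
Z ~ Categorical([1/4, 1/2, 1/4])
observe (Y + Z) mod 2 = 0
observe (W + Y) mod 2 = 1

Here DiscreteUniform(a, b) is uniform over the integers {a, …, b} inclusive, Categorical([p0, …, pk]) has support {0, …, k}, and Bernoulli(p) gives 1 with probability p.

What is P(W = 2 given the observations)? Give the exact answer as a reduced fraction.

P(W = 2 | obs) = 4/9

Enumerate traces; 15 have nonzero weight after conditioning:
  (W=2, X=0, Y=1, Z=1) weight 1/54
  (W=2, X=1, Y=1, Z=1) weight 1/54
  (W=2, X=2, Y=1, Z=1) weight 2/27
  (W=3, X=0, Y=0, Z=0) weight 1/72
  (W=3, X=0, Y=0, Z=2) weight 1/72
  (W=3, X=0, Y=2, Z=0) weight 1/108
  (W=3, X=0, Y=2, Z=2) weight 1/108
  (W=3, X=1, Y=0, Z=0) weight 1/72
  … 7 more
Group by W:
  weight(W=2) = 1/9
  weight(W=3) = 5/36
Total weight = 1/9 + 5/36 = 1/4
P(W=2 | obs) = 1/9 / 1/4 = 4/9
P(W=3 | obs) = 5/36 / 1/4 = 5/9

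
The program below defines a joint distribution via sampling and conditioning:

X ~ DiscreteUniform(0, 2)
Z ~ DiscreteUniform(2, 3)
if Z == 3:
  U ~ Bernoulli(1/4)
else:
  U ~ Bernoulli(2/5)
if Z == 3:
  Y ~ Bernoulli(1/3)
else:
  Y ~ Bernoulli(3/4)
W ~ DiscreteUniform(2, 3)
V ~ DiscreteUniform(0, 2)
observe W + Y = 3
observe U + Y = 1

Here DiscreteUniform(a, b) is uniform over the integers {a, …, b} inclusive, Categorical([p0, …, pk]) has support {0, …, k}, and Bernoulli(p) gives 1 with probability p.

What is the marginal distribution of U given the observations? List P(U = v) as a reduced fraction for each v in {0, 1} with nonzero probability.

P(U=0) = 21/29, P(U=1) = 8/29

Enumerate traces; 36 have nonzero weight after conditioning:
  (X=0, Z=2, U=0, Y=1, W=2, V=0) weight 1/80
  (X=0, Z=2, U=0, Y=1, W=2, V=1) weight 1/80
  (X=0, Z=2, U=0, Y=1, W=2, V=2) weight 1/80
  (X=0, Z=2, U=1, Y=0, W=3, V=0) weight 1/360
  (X=0, Z=2, U=1, Y=0, W=3, V=1) weight 1/360
  (X=0, Z=2, U=1, Y=0, W=3, V=2) weight 1/360
  (X=0, Z=3, U=0, Y=1, W=2, V=0) weight 1/144
  (X=0, Z=3, U=0, Y=1, W=2, V=1) weight 1/144
  … 28 more
Group by U:
  weight(U=0) = 7/40
  weight(U=1) = 1/15
Total weight = 7/40 + 1/15 = 29/120
P(U=0 | obs) = 7/40 / 29/120 = 21/29
P(U=1 | obs) = 1/15 / 29/120 = 8/29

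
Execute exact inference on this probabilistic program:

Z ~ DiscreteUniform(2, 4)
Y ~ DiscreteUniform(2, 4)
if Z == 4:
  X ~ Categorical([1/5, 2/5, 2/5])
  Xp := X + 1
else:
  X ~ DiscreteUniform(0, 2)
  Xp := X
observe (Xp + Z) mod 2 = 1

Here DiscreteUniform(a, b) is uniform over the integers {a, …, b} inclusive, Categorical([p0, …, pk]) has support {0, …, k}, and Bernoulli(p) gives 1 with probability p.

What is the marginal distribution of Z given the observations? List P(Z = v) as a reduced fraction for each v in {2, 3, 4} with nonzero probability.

P(Z=2) = 5/24, P(Z=3) = 5/12, P(Z=4) = 3/8

Enumerate traces; 15 have nonzero weight after conditioning:
  (Z=2, Y=2, X=1) weight 1/27
  (Z=2, Y=3, X=1) weight 1/27
  (Z=2, Y=4, X=1) weight 1/27
  (Z=3, Y=2, X=0) weight 1/27
  (Z=3, Y=2, X=2) weight 1/27
  (Z=3, Y=3, X=0) weight 1/27
  (Z=3, Y=3, X=2) weight 1/27
  (Z=3, Y=4, X=0) weight 1/27
  (Z=4, Y=2, X=0) weight 1/45
  … 6 more
Group by Z:
  weight(Z=2) = 1/9
  weight(Z=3) = 2/9
  weight(Z=4) = 1/5
Total weight = 1/9 + 2/9 + 1/5 = 8/15
P(Z=2 | obs) = 1/9 / 8/15 = 5/24
P(Z=3 | obs) = 2/9 / 8/15 = 5/12
P(Z=4 | obs) = 1/5 / 8/15 = 3/8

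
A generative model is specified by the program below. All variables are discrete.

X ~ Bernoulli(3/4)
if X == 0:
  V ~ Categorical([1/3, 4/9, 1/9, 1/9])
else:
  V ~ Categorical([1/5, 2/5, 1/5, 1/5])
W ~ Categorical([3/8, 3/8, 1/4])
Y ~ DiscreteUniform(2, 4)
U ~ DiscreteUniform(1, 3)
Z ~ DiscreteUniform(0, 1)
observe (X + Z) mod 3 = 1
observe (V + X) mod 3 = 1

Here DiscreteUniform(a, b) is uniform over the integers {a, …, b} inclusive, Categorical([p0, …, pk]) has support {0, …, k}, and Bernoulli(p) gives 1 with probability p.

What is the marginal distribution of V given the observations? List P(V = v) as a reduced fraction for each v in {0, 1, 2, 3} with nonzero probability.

Enumerate traces; 81 have nonzero weight after conditioning:
  (X=0, V=1, W=0, Y=2, U=1, Z=1) weight 1/432
  (X=0, V=1, W=0, Y=2, U=2, Z=1) weight 1/432
  (X=0, V=1, W=0, Y=2, U=3, Z=1) weight 1/432
  (X=0, V=1, W=0, Y=3, U=1, Z=1) weight 1/432
  (X=0, V=1, W=0, Y=3, U=2, Z=1) weight 1/432
  (X=0, V=1, W=0, Y=3, U=3, Z=1) weight 1/432
  (X=0, V=1, W=0, Y=4, U=1, Z=1) weight 1/432
  (X=0, V=1, W=0, Y=4, U=2, Z=1) weight 1/432
  (X=1, V=0, W=0, Y=2, U=1, Z=0) weight 1/320
  (X=1, V=3, W=0, Y=2, U=1, Z=0) weight 1/320
  … 71 more
Group by V:
  weight(V=0) = 3/40
  weight(V=1) = 1/18
  weight(V=3) = 3/40
Total weight = 3/40 + 1/18 + 3/40 = 37/180
P(V=0 | obs) = 3/40 / 37/180 = 27/74
P(V=1 | obs) = 1/18 / 37/180 = 10/37
P(V=3 | obs) = 3/40 / 37/180 = 27/74

P(V=0) = 27/74, P(V=1) = 10/37, P(V=3) = 27/74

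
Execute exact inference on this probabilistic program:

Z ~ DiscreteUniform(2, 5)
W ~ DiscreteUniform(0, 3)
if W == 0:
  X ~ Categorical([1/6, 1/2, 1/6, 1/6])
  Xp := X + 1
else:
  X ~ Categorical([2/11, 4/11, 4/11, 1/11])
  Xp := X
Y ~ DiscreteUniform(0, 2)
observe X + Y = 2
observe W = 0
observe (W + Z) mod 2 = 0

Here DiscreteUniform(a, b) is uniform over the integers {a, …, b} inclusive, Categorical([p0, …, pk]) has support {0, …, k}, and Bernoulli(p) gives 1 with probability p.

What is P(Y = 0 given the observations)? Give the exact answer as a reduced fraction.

Enumerate traces; 6 have nonzero weight after conditioning:
  (Z=2, W=0, X=0, Y=2) weight 1/288
  (Z=2, W=0, X=1, Y=1) weight 1/96
  (Z=2, W=0, X=2, Y=0) weight 1/288
  (Z=4, W=0, X=0, Y=2) weight 1/288
  (Z=4, W=0, X=1, Y=1) weight 1/96
  (Z=4, W=0, X=2, Y=0) weight 1/288
Group by Y:
  weight(Y=0) = 1/144
  weight(Y=1) = 1/48
  weight(Y=2) = 1/144
Total weight = 1/144 + 1/48 + 1/144 = 5/144
P(Y=0 | obs) = 1/144 / 5/144 = 1/5
P(Y=1 | obs) = 1/48 / 5/144 = 3/5
P(Y=2 | obs) = 1/144 / 5/144 = 1/5

P(Y = 0 | obs) = 1/5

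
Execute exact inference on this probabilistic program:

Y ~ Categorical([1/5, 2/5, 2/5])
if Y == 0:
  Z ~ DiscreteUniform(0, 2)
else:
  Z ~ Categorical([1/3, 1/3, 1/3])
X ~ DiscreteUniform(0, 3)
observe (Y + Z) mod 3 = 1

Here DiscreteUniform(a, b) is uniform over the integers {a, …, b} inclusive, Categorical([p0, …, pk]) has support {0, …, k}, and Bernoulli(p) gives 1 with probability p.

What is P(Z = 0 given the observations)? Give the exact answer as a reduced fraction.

Enumerate traces; 12 have nonzero weight after conditioning:
  (Y=0, Z=1, X=0) weight 1/60
  (Y=0, Z=1, X=1) weight 1/60
  (Y=0, Z=1, X=2) weight 1/60
  (Y=0, Z=1, X=3) weight 1/60
  (Y=1, Z=0, X=0) weight 1/30
  (Y=1, Z=0, X=1) weight 1/30
  (Y=1, Z=0, X=2) weight 1/30
  (Y=1, Z=0, X=3) weight 1/30
  (Y=2, Z=2, X=0) weight 1/30
  … 3 more
Group by Z:
  weight(Z=0) = 2/15
  weight(Z=1) = 1/15
  weight(Z=2) = 2/15
Total weight = 2/15 + 1/15 + 2/15 = 1/3
P(Z=0 | obs) = 2/15 / 1/3 = 2/5
P(Z=1 | obs) = 1/15 / 1/3 = 1/5
P(Z=2 | obs) = 2/15 / 1/3 = 2/5

P(Z = 0 | obs) = 2/5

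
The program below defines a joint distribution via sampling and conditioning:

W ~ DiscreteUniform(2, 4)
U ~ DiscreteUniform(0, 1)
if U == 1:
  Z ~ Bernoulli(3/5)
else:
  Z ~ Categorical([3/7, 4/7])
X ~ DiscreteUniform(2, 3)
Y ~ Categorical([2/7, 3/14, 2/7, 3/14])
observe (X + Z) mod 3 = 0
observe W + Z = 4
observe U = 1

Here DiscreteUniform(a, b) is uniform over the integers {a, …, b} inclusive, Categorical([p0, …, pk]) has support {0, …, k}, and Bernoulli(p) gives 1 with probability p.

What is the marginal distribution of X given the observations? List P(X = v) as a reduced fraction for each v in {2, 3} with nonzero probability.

Enumerate traces; 8 have nonzero weight after conditioning:
  (W=3, U=1, Z=1, X=2, Y=0) weight 1/70
  (W=3, U=1, Z=1, X=2, Y=1) weight 3/280
  (W=3, U=1, Z=1, X=2, Y=2) weight 1/70
  (W=3, U=1, Z=1, X=2, Y=3) weight 3/280
  (W=4, U=1, Z=0, X=3, Y=0) weight 1/105
  (W=4, U=1, Z=0, X=3, Y=1) weight 1/140
  (W=4, U=1, Z=0, X=3, Y=2) weight 1/105
  (W=4, U=1, Z=0, X=3, Y=3) weight 1/140
Group by X:
  weight(X=2) = 1/20
  weight(X=3) = 1/30
Total weight = 1/20 + 1/30 = 1/12
P(X=2 | obs) = 1/20 / 1/12 = 3/5
P(X=3 | obs) = 1/30 / 1/12 = 2/5

P(X=2) = 3/5, P(X=3) = 2/5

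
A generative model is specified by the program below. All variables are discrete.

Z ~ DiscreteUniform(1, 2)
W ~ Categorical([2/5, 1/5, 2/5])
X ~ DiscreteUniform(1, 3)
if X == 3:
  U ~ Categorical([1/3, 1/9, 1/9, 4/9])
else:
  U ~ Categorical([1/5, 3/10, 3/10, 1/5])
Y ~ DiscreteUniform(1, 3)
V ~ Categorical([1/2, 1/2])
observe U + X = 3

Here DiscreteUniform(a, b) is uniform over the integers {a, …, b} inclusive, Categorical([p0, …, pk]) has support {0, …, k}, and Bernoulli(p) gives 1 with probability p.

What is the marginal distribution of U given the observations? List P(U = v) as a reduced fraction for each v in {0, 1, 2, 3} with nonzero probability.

P(U=0) = 5/14, P(U=1) = 9/28, P(U=2) = 9/28

Enumerate traces; 108 have nonzero weight after conditioning:
  (Z=1, W=0, X=1, U=2, Y=1, V=0) weight 1/300
  (Z=1, W=0, X=1, U=2, Y=1, V=1) weight 1/300
  (Z=1, W=0, X=1, U=2, Y=2, V=0) weight 1/300
  (Z=1, W=0, X=1, U=2, Y=2, V=1) weight 1/300
  (Z=1, W=0, X=1, U=2, Y=3, V=0) weight 1/300
  (Z=1, W=0, X=1, U=2, Y=3, V=1) weight 1/300
  (Z=1, W=0, X=2, U=1, Y=1, V=0) weight 1/300
  (Z=1, W=0, X=2, U=1, Y=1, V=1) weight 1/300
  (Z=1, W=0, X=3, U=0, Y=1, V=0) weight 1/270
  … 99 more
Group by U:
  weight(U=0) = 1/9
  weight(U=1) = 1/10
  weight(U=2) = 1/10
Total weight = 1/9 + 1/10 + 1/10 = 14/45
P(U=0 | obs) = 1/9 / 14/45 = 5/14
P(U=1 | obs) = 1/10 / 14/45 = 9/28
P(U=2 | obs) = 1/10 / 14/45 = 9/28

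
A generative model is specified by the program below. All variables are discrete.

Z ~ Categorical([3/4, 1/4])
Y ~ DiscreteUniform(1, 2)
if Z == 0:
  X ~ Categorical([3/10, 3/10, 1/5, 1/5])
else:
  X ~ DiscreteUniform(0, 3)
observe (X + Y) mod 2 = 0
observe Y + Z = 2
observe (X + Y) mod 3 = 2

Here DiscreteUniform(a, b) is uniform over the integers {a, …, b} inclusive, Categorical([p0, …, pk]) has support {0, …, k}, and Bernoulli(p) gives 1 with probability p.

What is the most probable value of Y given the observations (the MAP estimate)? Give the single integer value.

Enumerate traces; 2 have nonzero weight after conditioning:
  (Z=0, Y=2, X=0) weight 9/80
  (Z=1, Y=1, X=1) weight 1/32
Group by Y:
  weight(Y=1) = 1/32
  weight(Y=2) = 9/80
Total weight = 1/32 + 9/80 = 23/160
P(Y=1 | obs) = 1/32 / 23/160 = 5/23
P(Y=2 | obs) = 9/80 / 23/160 = 18/23
argmax = 2

argmax_v P(Y = v | obs) = 2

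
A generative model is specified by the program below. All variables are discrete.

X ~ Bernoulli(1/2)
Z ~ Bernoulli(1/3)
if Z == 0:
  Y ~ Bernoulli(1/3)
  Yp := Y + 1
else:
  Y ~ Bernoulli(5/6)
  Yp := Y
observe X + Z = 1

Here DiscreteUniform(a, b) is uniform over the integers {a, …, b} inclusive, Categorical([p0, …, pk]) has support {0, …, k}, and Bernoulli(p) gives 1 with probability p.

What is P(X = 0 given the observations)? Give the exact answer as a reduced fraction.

P(X = 0 | obs) = 1/3

Enumerate traces; 4 have nonzero weight after conditioning:
  (X=0, Z=1, Y=0) weight 1/36
  (X=0, Z=1, Y=1) weight 5/36
  (X=1, Z=0, Y=0) weight 2/9
  (X=1, Z=0, Y=1) weight 1/9
Group by X:
  weight(X=0) = 1/6
  weight(X=1) = 1/3
Total weight = 1/6 + 1/3 = 1/2
P(X=0 | obs) = 1/6 / 1/2 = 1/3
P(X=1 | obs) = 1/3 / 1/2 = 2/3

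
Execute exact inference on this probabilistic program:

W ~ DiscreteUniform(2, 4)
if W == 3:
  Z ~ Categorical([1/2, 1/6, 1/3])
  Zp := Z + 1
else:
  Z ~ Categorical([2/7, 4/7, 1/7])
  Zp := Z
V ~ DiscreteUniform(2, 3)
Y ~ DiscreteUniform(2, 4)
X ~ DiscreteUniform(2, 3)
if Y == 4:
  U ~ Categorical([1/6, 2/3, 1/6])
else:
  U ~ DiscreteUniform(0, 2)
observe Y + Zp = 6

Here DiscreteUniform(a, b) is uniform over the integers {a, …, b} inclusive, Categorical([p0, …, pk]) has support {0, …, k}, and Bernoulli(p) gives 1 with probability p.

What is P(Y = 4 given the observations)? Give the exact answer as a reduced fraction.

Enumerate traces; 48 have nonzero weight after conditioning:
  (W=2, Z=2, V=2, Y=4, X=2, U=0) weight 1/1512
  (W=2, Z=2, V=2, Y=4, X=2, U=1) weight 1/378
  (W=2, Z=2, V=2, Y=4, X=2, U=2) weight 1/1512
  (W=2, Z=2, V=2, Y=4, X=3, U=0) weight 1/1512
  (W=2, Z=2, V=2, Y=4, X=3, U=1) weight 1/378
  (W=2, Z=2, V=2, Y=4, X=3, U=2) weight 1/1512
  (W=2, Z=2, V=3, Y=4, X=2, U=0) weight 1/1512
  (W=2, Z=2, V=3, Y=4, X=2, U=1) weight 1/378
  (W=3, Z=2, V=2, Y=3, X=2, U=0) weight 1/324
  … 39 more
Group by Y:
  weight(Y=3) = 1/27
  weight(Y=4) = 19/378
Total weight = 1/27 + 19/378 = 11/126
P(Y=3 | obs) = 1/27 / 11/126 = 14/33
P(Y=4 | obs) = 19/378 / 11/126 = 19/33

P(Y = 4 | obs) = 19/33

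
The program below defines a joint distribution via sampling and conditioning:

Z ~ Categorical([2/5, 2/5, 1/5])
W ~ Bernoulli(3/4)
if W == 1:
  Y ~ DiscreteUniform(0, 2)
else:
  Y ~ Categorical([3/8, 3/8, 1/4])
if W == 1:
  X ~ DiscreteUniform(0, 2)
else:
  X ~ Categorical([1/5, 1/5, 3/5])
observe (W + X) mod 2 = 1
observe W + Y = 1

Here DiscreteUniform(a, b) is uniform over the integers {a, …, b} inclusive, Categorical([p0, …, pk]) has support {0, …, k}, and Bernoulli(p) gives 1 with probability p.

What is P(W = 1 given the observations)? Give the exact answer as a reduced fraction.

Enumerate traces; 9 have nonzero weight after conditioning:
  (Z=0, W=0, Y=1, X=1) weight 3/400
  (Z=0, W=1, Y=0, X=0) weight 1/30
  (Z=0, W=1, Y=0, X=2) weight 1/30
  (Z=1, W=0, Y=1, X=1) weight 3/400
  (Z=1, W=1, Y=0, X=0) weight 1/30
  (Z=1, W=1, Y=0, X=2) weight 1/30
  (Z=2, W=0, Y=1, X=1) weight 3/800
  (Z=2, W=1, Y=0, X=0) weight 1/60
  … 1 more
Group by W:
  weight(W=0) = 3/160
  weight(W=1) = 1/6
Total weight = 3/160 + 1/6 = 89/480
P(W=0 | obs) = 3/160 / 89/480 = 9/89
P(W=1 | obs) = 1/6 / 89/480 = 80/89

P(W = 1 | obs) = 80/89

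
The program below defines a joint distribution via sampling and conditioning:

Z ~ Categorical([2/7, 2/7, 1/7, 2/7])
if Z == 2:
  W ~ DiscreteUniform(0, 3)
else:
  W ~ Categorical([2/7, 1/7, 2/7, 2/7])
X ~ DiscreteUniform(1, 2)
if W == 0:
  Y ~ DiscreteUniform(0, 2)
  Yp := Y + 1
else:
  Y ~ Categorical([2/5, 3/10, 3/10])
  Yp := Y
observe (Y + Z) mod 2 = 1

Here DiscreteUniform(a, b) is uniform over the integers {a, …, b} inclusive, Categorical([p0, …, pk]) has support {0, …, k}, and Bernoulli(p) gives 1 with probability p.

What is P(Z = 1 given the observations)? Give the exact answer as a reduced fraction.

Enumerate traces; 48 have nonzero weight after conditioning:
  (Z=0, W=0, X=1, Y=1) weight 2/147
  (Z=0, W=0, X=2, Y=1) weight 2/147
  (Z=0, W=1, X=1, Y=1) weight 3/490
  (Z=0, W=1, X=2, Y=1) weight 3/490
  (Z=0, W=2, X=1, Y=1) weight 3/245
  (Z=0, W=2, X=2, Y=1) weight 3/245
  (Z=0, W=3, X=1, Y=1) weight 3/245
  (Z=0, W=3, X=2, Y=1) weight 3/245
  (Z=1, W=0, X=1, Y=0) weight 2/147
  (Z=2, W=0, X=1, Y=1) weight 1/168
  … 38 more
Group by Z:
  weight(Z=0) = 13/147
  weight(Z=1) = 29/147
  weight(Z=2) = 37/840
  weight(Z=3) = 29/147
Total weight = 13/147 + 29/147 + 37/840 + 29/147 = 1033/1960
P(Z=0 | obs) = 13/147 / 1033/1960 = 520/3099
P(Z=1 | obs) = 29/147 / 1033/1960 = 1160/3099
P(Z=2 | obs) = 37/840 / 1033/1960 = 259/3099
P(Z=3 | obs) = 29/147 / 1033/1960 = 1160/3099

P(Z = 1 | obs) = 1160/3099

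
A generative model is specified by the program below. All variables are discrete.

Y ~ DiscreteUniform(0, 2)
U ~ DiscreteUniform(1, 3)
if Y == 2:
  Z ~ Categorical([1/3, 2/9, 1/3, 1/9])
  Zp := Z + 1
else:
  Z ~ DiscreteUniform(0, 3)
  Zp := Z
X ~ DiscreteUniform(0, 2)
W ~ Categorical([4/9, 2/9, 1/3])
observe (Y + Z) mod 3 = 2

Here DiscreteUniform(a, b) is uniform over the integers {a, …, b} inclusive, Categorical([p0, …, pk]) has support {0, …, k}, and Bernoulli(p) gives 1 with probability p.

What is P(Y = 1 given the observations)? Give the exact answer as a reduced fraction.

P(Y = 1 | obs) = 9/34

Enumerate traces; 108 have nonzero weight after conditioning:
  (Y=0, U=1, Z=2, X=0, W=0) weight 1/243
  (Y=0, U=1, Z=2, X=0, W=1) weight 1/486
  (Y=0, U=1, Z=2, X=0, W=2) weight 1/324
  (Y=0, U=1, Z=2, X=1, W=0) weight 1/243
  (Y=0, U=1, Z=2, X=1, W=1) weight 1/486
  (Y=0, U=1, Z=2, X=1, W=2) weight 1/324
  (Y=0, U=1, Z=2, X=2, W=0) weight 1/243
  (Y=0, U=1, Z=2, X=2, W=1) weight 1/486
  (Y=1, U=1, Z=1, X=0, W=0) weight 1/243
  (Y=2, U=1, Z=0, X=0, W=0) weight 4/729
  … 98 more
Group by Y:
  weight(Y=0) = 1/12
  weight(Y=1) = 1/12
  weight(Y=2) = 4/27
Total weight = 1/12 + 1/12 + 4/27 = 17/54
P(Y=0 | obs) = 1/12 / 17/54 = 9/34
P(Y=1 | obs) = 1/12 / 17/54 = 9/34
P(Y=2 | obs) = 4/27 / 17/54 = 8/17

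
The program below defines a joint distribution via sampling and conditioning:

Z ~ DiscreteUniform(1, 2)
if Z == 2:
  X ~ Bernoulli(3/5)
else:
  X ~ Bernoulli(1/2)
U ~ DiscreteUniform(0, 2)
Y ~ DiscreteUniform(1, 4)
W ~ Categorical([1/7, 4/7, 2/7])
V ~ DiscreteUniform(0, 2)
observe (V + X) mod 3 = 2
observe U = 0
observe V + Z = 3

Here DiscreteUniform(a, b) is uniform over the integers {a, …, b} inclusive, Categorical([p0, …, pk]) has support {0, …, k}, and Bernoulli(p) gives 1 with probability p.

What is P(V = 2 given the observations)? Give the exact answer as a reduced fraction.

P(V = 2 | obs) = 5/11

Enumerate traces; 24 have nonzero weight after conditioning:
  (Z=1, X=0, U=0, Y=1, W=0, V=2) weight 1/1008
  (Z=1, X=0, U=0, Y=1, W=1, V=2) weight 1/252
  (Z=1, X=0, U=0, Y=1, W=2, V=2) weight 1/504
  (Z=1, X=0, U=0, Y=2, W=0, V=2) weight 1/1008
  (Z=1, X=0, U=0, Y=2, W=1, V=2) weight 1/252
  (Z=1, X=0, U=0, Y=2, W=2, V=2) weight 1/504
  (Z=1, X=0, U=0, Y=3, W=0, V=2) weight 1/1008
  (Z=1, X=0, U=0, Y=3, W=1, V=2) weight 1/252
  (Z=2, X=1, U=0, Y=1, W=0, V=1) weight 1/840
  … 15 more
Group by V:
  weight(V=1) = 1/30
  weight(V=2) = 1/36
Total weight = 1/30 + 1/36 = 11/180
P(V=1 | obs) = 1/30 / 11/180 = 6/11
P(V=2 | obs) = 1/36 / 11/180 = 5/11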